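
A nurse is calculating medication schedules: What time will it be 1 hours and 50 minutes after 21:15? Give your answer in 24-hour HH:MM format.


Start time: 21:15
Adding: 1 hours 50 minutes
Minutes: 15 + 50 = 65
Minute overflow: 65 >= 60, so carry 1 hour, minutes = 5
Hours: 21 + 1 + 1 = 23
Result: 23:05

23:05


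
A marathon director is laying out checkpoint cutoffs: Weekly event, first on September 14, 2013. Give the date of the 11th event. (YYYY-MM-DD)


First occurrence: 2013-09-14 (occurrence 1)
Each occurrence is 7 days after the previous.
Occurrence 11 is 10 weeks after the first.
10 weeks = 70 days
2013-09-14 + 70 days = 2013-11-23

2013-11-23


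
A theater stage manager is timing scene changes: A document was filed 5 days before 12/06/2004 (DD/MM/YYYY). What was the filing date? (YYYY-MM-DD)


Start: 2004-06-12
Subtracting 5 days
Days already passed in June: 12
Result: 2004-06-07

2004-06-07


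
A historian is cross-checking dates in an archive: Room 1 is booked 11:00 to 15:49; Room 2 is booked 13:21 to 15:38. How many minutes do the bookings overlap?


Interval A: [660, 949] minutes from midnight
Interval B: [801, 938] minutes from midnight
Overlap start = max(660, 801) = 801
Overlap end = min(949, 938) = 938
Overlap = 938 - 801 = 137 minutes

137


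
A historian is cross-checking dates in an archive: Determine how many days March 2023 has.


Month: March
Year: 2023
March is a 31-day month
Total: 31 days

31


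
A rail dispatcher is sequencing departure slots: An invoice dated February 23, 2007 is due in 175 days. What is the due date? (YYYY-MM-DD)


Start: 2007-02-23
Adding 175 days
Days remaining in February: 5
After February: 170 days still to add
March 2007: 31 days, 139 remaining
April 2007: 30 days, 109 remaining
May 2007: 31 days, 78 remaining
June 2007: 30 days, 48 remaining
Result: 2007-08-17

2007-08-17


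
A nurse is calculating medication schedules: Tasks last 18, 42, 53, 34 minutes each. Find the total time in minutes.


Durations: 18, 42, 53, 34
Running sum: 18
+ 42 = 60
+ 53 = 113
+ 34 = 147
Total duration: 147 minutes
That is 2 hours and 27 minutes

147


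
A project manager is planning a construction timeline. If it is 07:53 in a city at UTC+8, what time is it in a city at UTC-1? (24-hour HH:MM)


Local time: 07:53 at UTC+8 (offset 8h)
Target zone: UTC-1 (offset -1h)
Difference: -1 - (8) = -9 hours
Calculation: 7 + (-9) = -2
Wraparound: (-2) mod 24 = 22
Result: 22:53

22:53


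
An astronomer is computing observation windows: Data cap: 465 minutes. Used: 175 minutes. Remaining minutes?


Total budget: 465 minutes
Time used: 175 minutes
Remaining: 465 - 175 = 290 minutes
Percent used: 37.6%
Percent remaining: 62.4%

290


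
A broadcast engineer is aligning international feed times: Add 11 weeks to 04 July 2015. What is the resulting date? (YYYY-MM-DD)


Start: 2015-07-04
Weeks to add: 11
Convert to days: 11 x 7 = 77 days
Add 77 days to 2015-07-04
Result: 2015-09-19

2015-09-19


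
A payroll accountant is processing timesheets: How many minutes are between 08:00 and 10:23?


Start time: 08:00 = 480 minutes from midnight
End time: 10:23 = 623 minutes from midnight
Difference: 623 - 480 = 143 minutes
That is 2 hours and 23 minutes

143


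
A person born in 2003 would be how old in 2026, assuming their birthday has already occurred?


Birth year: 2003
Current year: 2026
Age = current year - birth year
Age = 2026 - 2003 = 23

23


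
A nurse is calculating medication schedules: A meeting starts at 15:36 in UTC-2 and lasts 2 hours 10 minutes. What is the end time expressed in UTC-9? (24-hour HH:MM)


Start: 15:36 in UTC-2
Step 1 - add duration:
  minutes: 36 + 10 = 46
  hours: 15 + 2 + 0 = 17
  end in UTC-2: 17:46
Step 2 - convert UTC-2 -> UTC-9:
  offset difference: -9 - (-2) = -7 hours
  17 + (-7) = 10 -> mod 24 = 10
Result: 10:46 in UTC-9

10:46


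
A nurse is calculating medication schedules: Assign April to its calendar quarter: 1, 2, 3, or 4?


Month: April (month 4)
Q1: January-March (months 1-3)
Q2: April-June (months 4-6)
Q3: July-September (months 7-9)
Q4: October-December (months 10-12)
Month 4 falls in Q2

2


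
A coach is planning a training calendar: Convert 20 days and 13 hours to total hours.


Days: 20
Extra hours: 13
Hours per day: 24
Days to hours: 20 x 24 = 480
Total: 480 + 13 = 493

493


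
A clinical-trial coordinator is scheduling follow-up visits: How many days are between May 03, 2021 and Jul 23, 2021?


Start date: 2021-05-03
End date: 2021-07-23
May 2021: +29 days
Jun 2021: +30 days
Jul 2021: +22 days
Total: 81 days

81


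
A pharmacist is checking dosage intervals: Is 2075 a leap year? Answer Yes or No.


Year: 2075
Divisible by 4? 2075 / 4 = 518.75 -> No
Not divisible by 4, so NOT a leap year

No


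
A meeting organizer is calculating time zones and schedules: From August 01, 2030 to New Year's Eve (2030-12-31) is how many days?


Start: August 01, 2030
End: December 31, 2030
Days left in August: 30
September: 30
October: 31
November: 30
December: 31
Sum of remaining months: 122
Total: 30 + 122 = 152

152


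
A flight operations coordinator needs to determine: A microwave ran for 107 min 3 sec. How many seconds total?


Minutes: 107
Extra seconds: 3
Seconds per minute: 60
Minutes to seconds: 107 x 60 = 6420
Total: 6420 + 3 = 6423

6423


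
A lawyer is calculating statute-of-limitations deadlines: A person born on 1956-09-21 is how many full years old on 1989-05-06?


Birth: 1956-09-21
Reference: 1989-05-06
Year difference: 1989 - 1956 = 33
Has birthday (09-21) occurred by 05-06? No
Birthday not yet reached this year -> subtract 1
Age in full years: 32

32


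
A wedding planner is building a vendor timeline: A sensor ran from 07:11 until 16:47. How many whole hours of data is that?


Start: 07:11
End: 16:47
Hour difference: 16 - 7 = 9 hours
Minute difference: 47 - 11 = 36 minutes
Total minutes: 576
Complete hours: 576 / 60 = 9 (remainder 36)

9


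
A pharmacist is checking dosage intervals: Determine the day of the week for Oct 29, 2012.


Date: 2012-10-29
January 1, 2012 is a Sunday
Day of year: 303
Offset from Jan 1: 302 days
302 mod 7 = 1
Result: Monday

Monday


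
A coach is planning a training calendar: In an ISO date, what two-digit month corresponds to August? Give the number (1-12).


Calendar month order:
7. July
8. August <--
9. September
August is month number 8

8


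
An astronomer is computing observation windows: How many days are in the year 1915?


Year: 1915
Check leap year rules:
Divisible by 4? No
1915 is not a leap year
Days: 365

365


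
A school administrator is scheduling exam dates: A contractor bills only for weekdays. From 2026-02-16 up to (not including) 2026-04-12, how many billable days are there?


Start: 2026-02-16 (Monday)
End (exclusive): 2026-04-12 (Sunday)
Total calendar days: 55
Full weeks: 55 // 7 = 7 -> 35 weekdays
Remaining 6 days starting on Monday:
  Mon(w), Tue(w), Wed(w), Thu(w), Fri(w), Sat(-) -> 5 weekdays
Total business days: 35 + 5 = 40

40


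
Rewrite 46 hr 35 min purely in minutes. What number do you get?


Hours: 46
Extra minutes: 35
Minutes per hour: 60
Hours to minutes: 46 x 60 = 2760
Total: 2760 + 35 = 2795

2795


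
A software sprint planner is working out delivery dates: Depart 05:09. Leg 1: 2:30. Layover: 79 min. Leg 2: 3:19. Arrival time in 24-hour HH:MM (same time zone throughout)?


Depart: 05:09
Leg 1: +150 min -> 07:39
Layover: +79 min -> 08:58
Leg 2: +199 min -> 12:17
Total travel: 428 minutes = 7h 8m
Arrival: 12:17

12:17


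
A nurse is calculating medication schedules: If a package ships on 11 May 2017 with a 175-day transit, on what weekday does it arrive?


Start: 2017-05-11 (Thursday)
Step 1 - find target date: add 175 days
  2017-05-11 + 175 days = 2017-11-02
Step 2 - day of week:
  175 mod 7 = 0
  Thursday + 0 days -> Thursday
Result: Thursday (2017-11-02)

Thursday


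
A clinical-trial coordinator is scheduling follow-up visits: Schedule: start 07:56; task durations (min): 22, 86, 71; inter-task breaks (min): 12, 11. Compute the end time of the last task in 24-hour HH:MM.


Start: 07:56 = 476 min from midnight
  after task 1 (22 min): 08:18
  after break (12 min): 08:30
  after task 2 (86 min): 09:56
  after break (11 min): 10:07
  after task 3 (71 min): 11:18
Total elapsed: 202 minutes
End time: 11:18

11:18


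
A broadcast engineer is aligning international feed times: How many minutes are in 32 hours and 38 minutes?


Hours: 32
Minutes: 38
Convert hours to minutes: 32 x 60 = 1920
Add remaining minutes: 1920 + 38 = 1958

1958


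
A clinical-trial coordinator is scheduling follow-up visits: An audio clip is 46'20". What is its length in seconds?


Minutes: 46
Seconds: 20
Convert minutes to seconds: 46 x 60 = 2760
Add remaining seconds: 2760 + 20 = 2780

2780


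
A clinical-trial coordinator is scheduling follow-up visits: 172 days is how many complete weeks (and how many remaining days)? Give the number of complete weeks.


Total days: 172
Days per week: 7
Division: 172 / 7 = 24 remainder 4
Complete weeks: 24
Remaining days: 4

24


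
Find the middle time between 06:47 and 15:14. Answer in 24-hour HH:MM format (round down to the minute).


Start time: 06:47 = 407 minutes from midnight
End time: 15:14 = 914 minutes from midnight
Sum: 407 + 914 = 1321
Midpoint: 1321 / 2 = 660 minutes
Convert: 660 / 60 = 11 hours, 0 minutes
Result: 11:00

11:00


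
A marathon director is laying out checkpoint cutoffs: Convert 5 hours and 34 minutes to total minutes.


Hours: 5
Minutes: 34
Convert hours to minutes: 5 x 60 = 300
Add remaining minutes: 300 + 34 = 334

334


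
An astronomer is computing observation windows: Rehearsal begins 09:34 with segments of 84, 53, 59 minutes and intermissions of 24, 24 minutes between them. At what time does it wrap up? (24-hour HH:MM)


Start: 09:34 = 574 min from midnight
  after task 1 (84 min): 10:58
  after break (24 min): 11:22
  after task 2 (53 min): 12:15
  after break (24 min): 12:39
  after task 3 (59 min): 13:38
Total elapsed: 244 minutes
End time: 13:38

13:38


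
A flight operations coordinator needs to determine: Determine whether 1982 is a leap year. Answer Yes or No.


Year: 1982
Divisible by 4? 1982 / 4 = 495.5 -> No
Not divisible by 4, so NOT a leap year

No


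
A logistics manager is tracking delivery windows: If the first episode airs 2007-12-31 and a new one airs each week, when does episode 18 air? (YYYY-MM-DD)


First occurrence: 2007-12-31 (occurrence 1)
Each occurrence is 7 days after the previous.
Occurrence 18 is 17 weeks after the first.
17 weeks = 119 days
2007-12-31 + 119 days = 2008-04-28

2008-04-28


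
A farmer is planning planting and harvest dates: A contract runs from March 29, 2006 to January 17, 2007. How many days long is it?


Start date: 2006-03-29
End date: 2007-01-17
Mar 2006: +3 days
Apr 2006: +30 days
May 2006: +31 days
... (8 more months)
Total: 294 days

294


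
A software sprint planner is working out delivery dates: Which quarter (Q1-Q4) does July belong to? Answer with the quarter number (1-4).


Month: July (month 7)
Q1: January-March (months 1-3)
Q2: April-June (months 4-6)
Q3: July-September (months 7-9)
Q4: October-December (months 10-12)
Month 7 falls in Q3

3


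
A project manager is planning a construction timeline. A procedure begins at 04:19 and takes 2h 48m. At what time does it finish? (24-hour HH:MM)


Start time: 04:19
Adding: 2 hours 48 minutes
Minutes: 19 + 48 = 67
Minute overflow: 67 >= 60, so carry 1 hour, minutes = 7
Hours: 4 + 2 + 1 = 7
Result: 07:07

07:07


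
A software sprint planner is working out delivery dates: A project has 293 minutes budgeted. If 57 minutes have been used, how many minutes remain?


Total budget: 293 minutes
Time used: 57 minutes
Remaining: 293 - 57 = 236 minutes
Percent used: 19.5%
Percent remaining: 80.5%

236


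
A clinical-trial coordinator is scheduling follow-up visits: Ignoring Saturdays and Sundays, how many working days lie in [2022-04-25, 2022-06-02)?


Start: 2022-04-25 (Monday)
End (exclusive): 2022-06-02 (Thursday)
Total calendar days: 38
Full weeks: 38 // 7 = 5 -> 25 weekdays
Remaining 3 days starting on Monday:
  Mon(w), Tue(w), Wed(w) -> 3 weekdays
Total business days: 25 + 3 = 28

28


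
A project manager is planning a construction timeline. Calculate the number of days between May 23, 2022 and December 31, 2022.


Start: May 23, 2022
End: December 31, 2022
Days left in May: 8
June: 30
July: 31
August: 31
September: 30
... plus remaining months
Sum of remaining months: 214
Total: 8 + 214 = 222

222


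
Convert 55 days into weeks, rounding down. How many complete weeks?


Total days: 55
Days per week: 7
Division: 55 / 7 = 7 remainder 6
Complete weeks: 7
Remaining days: 6

7


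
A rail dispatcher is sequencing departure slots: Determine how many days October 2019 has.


Month: October
Year: 2019
October is a 31-day month
Total: 31 days

31


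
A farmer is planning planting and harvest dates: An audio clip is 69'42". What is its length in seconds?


Minutes: 69
Seconds: 42
Convert minutes to seconds: 69 x 60 = 4140
Add remaining seconds: 4140 + 42 = 4182

4182


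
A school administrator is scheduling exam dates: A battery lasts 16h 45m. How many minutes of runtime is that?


Hours: 16
Extra minutes: 45
Minutes per hour: 60
Hours to minutes: 16 x 60 = 960
Total: 960 + 45 = 1005

1005


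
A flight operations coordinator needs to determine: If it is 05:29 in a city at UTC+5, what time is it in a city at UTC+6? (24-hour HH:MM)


Local time: 05:29 at UTC+5 (offset 5h)
Target zone: UTC+6 (offset 6h)
Difference: 6 - (5) = 1 hours
Calculation: 5 + (1) = 6
Result: 06:29

06:29


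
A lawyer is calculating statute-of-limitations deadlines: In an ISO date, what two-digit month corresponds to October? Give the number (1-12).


Calendar month order:
9. September
10. October <--
11. November
October is month number 10

10


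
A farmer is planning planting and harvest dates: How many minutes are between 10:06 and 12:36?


Start time: 10:06 = 606 minutes from midnight
End time: 12:36 = 756 minutes from midnight
Difference: 756 - 606 = 150 minutes
That is 2 hours and 30 minutes

150


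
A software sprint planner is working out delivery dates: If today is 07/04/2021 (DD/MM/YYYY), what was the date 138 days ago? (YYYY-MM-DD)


Start: 2021-04-07
Subtracting 138 days
Days already passed in April: 7
After going back through April: 131 more days to subtract
March 2021: 31 days, 100 remaining
February 2021: 28 days, 72 remaining
January 2021: 31 days, 41 remaining
December 2020: 31 days, 10 remaining
Result: 2020-11-20

2020-11-20


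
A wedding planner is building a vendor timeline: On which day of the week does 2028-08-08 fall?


Date: 2028-08-08
January 1, 2028 is a Saturday
Day of year: 221
Offset from Jan 1: 220 days
220 mod 7 = 3
Result: Tuesday

Tuesday


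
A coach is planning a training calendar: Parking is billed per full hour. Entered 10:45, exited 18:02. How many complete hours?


Start: 10:45
End: 18:02
Hour difference: 18 - 10 = 8 hours
Minute difference: 2 - 45 = -43 minutes
Total minutes: 437
Complete hours: 437 / 60 = 7 (remainder 17)

7


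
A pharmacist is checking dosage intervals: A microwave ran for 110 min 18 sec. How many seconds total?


Minutes: 110
Extra seconds: 18
Seconds per minute: 60
Minutes to seconds: 110 x 60 = 6600
Total: 6600 + 18 = 6618

6618


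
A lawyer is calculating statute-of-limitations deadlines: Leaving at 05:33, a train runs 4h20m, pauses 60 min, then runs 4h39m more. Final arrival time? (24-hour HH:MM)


Depart: 05:33
Leg 1: +260 min -> 09:53
Layover: +60 min -> 10:53
Leg 2: +279 min -> 15:32
Total travel: 599 minutes = 9h 59m
Arrival: 15:32

15:32


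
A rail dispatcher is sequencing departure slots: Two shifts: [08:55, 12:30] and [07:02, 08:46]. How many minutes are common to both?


Interval A: [535, 750] minutes from midnight
Interval B: [422, 526] minutes from midnight
Overlap start = max(535, 422) = 535
Overlap end = min(750, 526) = 526
End <= start, so the intervals do not overlap: 0 minutes

0


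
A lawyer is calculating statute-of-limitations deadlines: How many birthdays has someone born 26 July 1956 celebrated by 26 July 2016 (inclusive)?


Birth: 1956-07-26
Reference: 2016-07-26
Year difference: 2016 - 1956 = 60
Has birthday (07-26) occurred by 07-26? Yes
Age in full years: 60

60


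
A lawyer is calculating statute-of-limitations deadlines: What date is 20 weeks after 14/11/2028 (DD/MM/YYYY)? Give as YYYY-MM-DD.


Start: 2028-11-14
Weeks to add: 20
Convert to days: 20 x 7 = 140 days
Add 140 days to 2028-11-14
Result: 2029-04-03

2029-04-03


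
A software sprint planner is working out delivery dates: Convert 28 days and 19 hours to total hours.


Days: 28
Extra hours: 19
Hours per day: 24
Days to hours: 28 x 24 = 672
Total: 672 + 19 = 691

691


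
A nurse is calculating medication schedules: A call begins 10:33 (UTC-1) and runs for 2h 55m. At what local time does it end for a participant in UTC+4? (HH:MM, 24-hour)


Start: 10:33 in UTC-1
Step 1 - add duration:
  minutes: 33 + 55 = 88 (carry 1h)
  hours: 10 + 2 + 1 = 13
  end in UTC-1: 13:28
Step 2 - convert UTC-1 -> UTC+4:
  offset difference: 4 - (-1) = 5 hours
  13 + (5) = 18 -> mod 24 = 18
Result: 18:28 in UTC+4

18:28


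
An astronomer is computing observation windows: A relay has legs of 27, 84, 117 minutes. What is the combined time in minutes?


Durations: 27, 84, 117
Running sum: 27
+ 84 = 111
+ 117 = 228
Total duration: 228 minutes
That is 3 hours and 48 minutes

228


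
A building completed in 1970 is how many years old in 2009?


Birth year: 1970
Current year: 2009
Age = current year - birth year
Age = 2009 - 1970 = 39

39


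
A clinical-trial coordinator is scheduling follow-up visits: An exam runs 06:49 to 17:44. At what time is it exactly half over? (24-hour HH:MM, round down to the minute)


Start time: 06:49 = 409 minutes from midnight
End time: 17:44 = 1064 minutes from midnight
Sum: 409 + 1064 = 1473
Midpoint: 1473 / 2 = 736 minutes
Convert: 736 / 60 = 12 hours, 16 minutes
Result: 12:16

12:16


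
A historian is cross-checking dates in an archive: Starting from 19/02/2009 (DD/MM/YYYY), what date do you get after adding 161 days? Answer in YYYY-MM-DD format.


Start: 2009-02-19
Adding 161 days
Days remaining in February: 9
After February: 152 days still to add
March 2009: 31 days, 121 remaining
April 2009: 30 days, 91 remaining
May 2009: 31 days, 60 remaining
June 2009: 30 days, 30 remaining
Result: 2009-07-30

2009-07-30


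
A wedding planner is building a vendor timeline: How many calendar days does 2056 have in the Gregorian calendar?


Year: 2056
Check leap year rules:
Divisible by 4? Yes
Divisible by 100? No
2056 is a leap year
Days: 366

366


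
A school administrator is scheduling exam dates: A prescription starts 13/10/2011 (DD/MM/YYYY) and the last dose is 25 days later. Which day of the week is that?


Start: 2011-10-13 (Thursday)
Step 1 - find target date: add 25 days
  2011-10-13 + 25 days = 2011-11-07
Step 2 - day of week:
  25 mod 7 = 4
  Thursday + 4 days -> Monday
Result: Monday (2011-11-07)

Monday


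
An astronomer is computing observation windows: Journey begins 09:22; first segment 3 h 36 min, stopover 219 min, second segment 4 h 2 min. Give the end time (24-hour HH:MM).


Depart: 09:22
Leg 1: +216 min -> 12:58
Layover: +219 min -> 16:37
Leg 2: +242 min -> 20:39
Total travel: 677 minutes = 11h 17m
Arrival: 20:39

20:39


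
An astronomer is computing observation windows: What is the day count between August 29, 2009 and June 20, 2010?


Start date: 2009-08-29
End date: 2010-06-20
Aug 2009: +3 days
Sep 2009: +30 days
Oct 2009: +31 days
... (8 more months)
Total: 295 days

295


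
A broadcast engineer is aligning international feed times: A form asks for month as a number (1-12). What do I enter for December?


Calendar month order:
11. November
12. December <--
December is month number 12

12


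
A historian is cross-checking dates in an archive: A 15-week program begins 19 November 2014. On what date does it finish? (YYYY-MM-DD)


Start: 2014-11-19
Weeks to add: 15
Convert to days: 15 x 7 = 105 days
Add 105 days to 2014-11-19
Result: 2015-03-04

2015-03-04


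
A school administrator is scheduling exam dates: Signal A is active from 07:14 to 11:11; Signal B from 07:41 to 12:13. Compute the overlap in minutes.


Interval A: [434, 671] minutes from midnight
Interval B: [461, 733] minutes from midnight
Overlap start = max(434, 461) = 461
Overlap end = min(671, 733) = 671
Overlap = 671 - 461 = 210 minutes

210


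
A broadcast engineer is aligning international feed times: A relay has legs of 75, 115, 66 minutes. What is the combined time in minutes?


Durations: 75, 115, 66
Running sum: 75
+ 115 = 190
+ 66 = 256
Total duration: 256 minutes
That is 4 hours and 16 minutes

256


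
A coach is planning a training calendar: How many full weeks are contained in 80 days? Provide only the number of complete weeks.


Total days: 80
Days per week: 7
Division: 80 / 7 = 11 remainder 3
Complete weeks: 11
Remaining days: 3

11


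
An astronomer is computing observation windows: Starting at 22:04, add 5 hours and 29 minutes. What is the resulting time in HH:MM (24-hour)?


Start time: 22:04
Adding: 5 hours 29 minutes
Minutes: 4 + 29 = 33
Hours: 22 + 5 + 0 = 27
Hour wraparound: 27 mod 24 = 3
Result: 03:33

03:33


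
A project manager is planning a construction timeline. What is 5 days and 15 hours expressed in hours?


Days: 5
Extra hours: 15
Hours per day: 24
Days to hours: 5 x 24 = 120
Total: 120 + 15 = 135

135


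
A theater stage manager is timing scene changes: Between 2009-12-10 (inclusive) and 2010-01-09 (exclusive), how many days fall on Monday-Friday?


Start: 2009-12-10 (Thursday)
End (exclusive): 2010-01-09 (Saturday)
Total calendar days: 30
Full weeks: 30 // 7 = 4 -> 20 weekdays
Remaining 2 days starting on Thursday:
  Thu(w), Fri(w) -> 2 weekdays
Total business days: 20 + 2 = 22

22


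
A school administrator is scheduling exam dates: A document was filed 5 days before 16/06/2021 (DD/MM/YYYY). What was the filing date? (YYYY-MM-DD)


Start: 2021-06-16
Subtracting 5 days
Days already passed in June: 16
Result: 2021-06-11

2021-06-11


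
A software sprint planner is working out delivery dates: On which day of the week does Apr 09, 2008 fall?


Date: 2008-04-09
January 1, 2008 is a Tuesday
Day of year: 100
Offset from Jan 1: 99 days
99 mod 7 = 1
Result: Wednesday

Wednesday


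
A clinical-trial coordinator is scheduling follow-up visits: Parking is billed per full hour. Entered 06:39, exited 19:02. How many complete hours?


Start: 06:39
End: 19:02
Hour difference: 19 - 6 = 13 hours
Minute difference: 2 - 39 = -37 minutes
Total minutes: 743
Complete hours: 743 / 60 = 12 (remainder 23)

12


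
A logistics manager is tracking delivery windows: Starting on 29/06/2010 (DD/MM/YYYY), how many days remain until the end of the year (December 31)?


Start: June 29, 2010
End: December 31, 2010
Days left in June: 1
July: 31
August: 31
September: 30
October: 31
... plus remaining months
Sum of remaining months: 184
Total: 1 + 184 = 185

185


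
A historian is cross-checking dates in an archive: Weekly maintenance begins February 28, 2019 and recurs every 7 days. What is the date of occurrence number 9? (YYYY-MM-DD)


First occurrence: 2019-02-28 (occurrence 1)
Each occurrence is 7 days after the previous.
Occurrence 9 is 8 weeks after the first.
8 weeks = 56 days
2019-02-28 + 56 days = 2019-04-25

2019-04-25


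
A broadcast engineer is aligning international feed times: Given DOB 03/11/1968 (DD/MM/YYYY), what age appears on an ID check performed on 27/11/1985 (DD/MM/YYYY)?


Birth: 1968-11-03
Reference: 1985-11-27
Year difference: 1985 - 1968 = 17
Has birthday (11-03) occurred by 11-27? Yes
Age in full years: 17

17


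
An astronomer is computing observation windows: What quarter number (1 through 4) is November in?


Month: November (month 11)
Q1: January-March (months 1-3)
Q2: April-June (months 4-6)
Q3: July-September (months 7-9)
Q4: October-December (months 10-12)
Month 11 falls in Q4

4


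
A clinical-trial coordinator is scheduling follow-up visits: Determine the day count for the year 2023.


Year: 2023
Check leap year rules:
Divisible by 4? No
2023 is not a leap year
Days: 365

365


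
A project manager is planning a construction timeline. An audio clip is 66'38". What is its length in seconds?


Minutes: 66
Seconds: 38
Convert minutes to seconds: 66 x 60 = 3960
Add remaining seconds: 3960 + 38 = 3998

3998


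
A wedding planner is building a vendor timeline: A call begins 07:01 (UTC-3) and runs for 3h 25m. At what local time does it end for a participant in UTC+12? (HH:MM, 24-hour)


Start: 07:01 in UTC-3
Step 1 - add duration:
  minutes: 1 + 25 = 26
  hours: 7 + 3 + 0 = 10
  end in UTC-3: 10:26
Step 2 - convert UTC-3 -> UTC+12:
  offset difference: 12 - (-3) = 15 hours
  10 + (15) = 25 -> mod 24 = 1
Result: 01:26 in UTC+12

01:26


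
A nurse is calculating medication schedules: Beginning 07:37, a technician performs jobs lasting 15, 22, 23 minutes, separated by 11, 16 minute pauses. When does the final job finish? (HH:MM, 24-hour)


Start: 07:37 = 457 min from midnight
  after task 1 (15 min): 07:52
  after break (11 min): 08:03
  after task 2 (22 min): 08:25
  after break (16 min): 08:41
  after task 3 (23 min): 09:04
Total elapsed: 87 minutes
End time: 09:04

09:04


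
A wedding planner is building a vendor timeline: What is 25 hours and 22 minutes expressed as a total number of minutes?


Hours: 25
Minutes: 22
Convert hours to minutes: 25 x 60 = 1500
Add remaining minutes: 1500 + 22 = 1522

1522


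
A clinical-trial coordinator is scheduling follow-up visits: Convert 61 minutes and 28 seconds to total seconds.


Minutes: 61
Extra seconds: 28
Seconds per minute: 60
Minutes to seconds: 61 x 60 = 3660
Total: 3660 + 28 = 3688

3688


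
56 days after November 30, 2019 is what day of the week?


Start: 2019-11-30 (Saturday)
Step 1 - find target date: add 56 days
  2019-11-30 + 56 days = 2020-01-25
Step 2 - day of week:
  56 mod 7 = 0
  Saturday + 0 days -> Saturday
Result: Saturday (2020-01-25)

Saturday


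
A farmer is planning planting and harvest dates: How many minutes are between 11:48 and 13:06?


Start time: 11:48 = 708 minutes from midnight
End time: 13:06 = 786 minutes from midnight
Difference: 786 - 708 = 78 minutes
That is 1 hours and 18 minutes

78


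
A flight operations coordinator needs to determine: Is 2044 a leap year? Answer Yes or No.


Year: 2044
Divisible by 4? 2044 / 4 = 511.0 -> Yes
Divisible by 100? 2044 / 100 = 20.44 -> No
Divisible by 4 but not 100, so it IS a leap year

Yes


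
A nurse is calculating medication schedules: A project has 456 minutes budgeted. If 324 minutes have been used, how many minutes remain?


Total budget: 456 minutes
Time used: 324 minutes
Remaining: 456 - 324 = 132 minutes
Percent used: 71.1%
Percent remaining: 28.9%

132


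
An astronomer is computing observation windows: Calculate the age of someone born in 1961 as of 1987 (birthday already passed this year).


Birth year: 1961
Current year: 1987
Age = current year - birth year
Age = 1987 - 1961 = 26

26


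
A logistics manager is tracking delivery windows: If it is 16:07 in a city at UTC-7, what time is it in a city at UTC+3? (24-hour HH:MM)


Local time: 16:07 at UTC-7 (offset -7h)
Target zone: UTC+3 (offset 3h)
Difference: 3 - (-7) = 10 hours
Calculation: 16 + (10) = 26
Wraparound: (26) mod 24 = 2
Result: 02:07

02:07


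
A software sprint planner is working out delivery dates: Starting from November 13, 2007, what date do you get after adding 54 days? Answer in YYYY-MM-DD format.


Start: 2007-11-13
Adding 54 days
Days remaining in November: 17
After November: 37 days still to add
December 2007: 31 days, 6 remaining
January 2008 has 31 days, need 6
Result: 2008-01-06

2008-01-06


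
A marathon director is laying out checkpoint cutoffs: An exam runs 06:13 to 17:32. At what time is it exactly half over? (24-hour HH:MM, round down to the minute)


Start time: 06:13 = 373 minutes from midnight
End time: 17:32 = 1052 minutes from midnight
Sum: 373 + 1052 = 1425
Midpoint: 1425 / 2 = 712 minutes
Convert: 712 / 60 = 11 hours, 52 minutes
Result: 11:52

11:52


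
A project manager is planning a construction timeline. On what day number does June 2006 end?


Month: June
Year: 2006
June is a 30-day month
Total: 30 days

30


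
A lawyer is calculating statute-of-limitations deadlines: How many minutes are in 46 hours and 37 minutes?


Hours: 46
Extra minutes: 37
Minutes per hour: 60
Hours to minutes: 46 x 60 = 2760
Total: 2760 + 37 = 2797

2797


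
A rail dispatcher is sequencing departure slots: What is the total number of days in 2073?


Year: 2073
Check leap year rules:
Divisible by 4? No
2073 is not a leap year
Days: 365

365


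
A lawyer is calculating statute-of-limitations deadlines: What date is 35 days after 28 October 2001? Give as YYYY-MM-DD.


Start: 2001-10-28
Adding 35 days
Days remaining in October: 3
After October: 32 days still to add
November 2001: 30 days, 2 remaining
December 2001 has 31 days, need 2
Result: 2001-12-02

2001-12-02


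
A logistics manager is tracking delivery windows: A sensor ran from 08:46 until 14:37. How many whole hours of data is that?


Start: 08:46
End: 14:37
Hour difference: 14 - 8 = 6 hours
Minute difference: 37 - 46 = -9 minutes
Total minutes: 351
Complete hours: 351 / 60 = 5 (remainder 51)

5


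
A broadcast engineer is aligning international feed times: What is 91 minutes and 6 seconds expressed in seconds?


Minutes: 91
Extra seconds: 6
Seconds per minute: 60
Minutes to seconds: 91 x 60 = 5460
Total: 5460 + 6 = 5466

5466


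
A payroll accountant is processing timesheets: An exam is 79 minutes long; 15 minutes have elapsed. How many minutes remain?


Total budget: 79 minutes
Time used: 15 minutes
Remaining: 79 - 15 = 64 minutes
Percent used: 19.0%
Percent remaining: 81.0%

64


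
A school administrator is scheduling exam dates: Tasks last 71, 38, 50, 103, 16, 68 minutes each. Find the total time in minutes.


Durations: 71, 38, 50, 103, 16, 68
Running sum: 71
+ 38 = 109
+ 50 = 159
+ 103 = 262
+ 16 = 278
+ 68 = 346
Total duration: 346 minutes
That is 5 hours and 46 minutes

346


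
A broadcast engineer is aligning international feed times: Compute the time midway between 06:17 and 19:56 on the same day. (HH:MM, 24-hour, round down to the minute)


Start time: 06:17 = 377 minutes from midnight
End time: 19:56 = 1196 minutes from midnight
Sum: 377 + 1196 = 1573
Midpoint: 1573 / 2 = 786 minutes
Convert: 786 / 60 = 13 hours, 6 minutes
Result: 13:06

13:06


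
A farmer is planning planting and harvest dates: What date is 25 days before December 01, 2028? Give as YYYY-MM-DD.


Start: 2028-12-01
Subtracting 25 days
Days already passed in December: 1
After going back through December: 24 more days to subtract
November 2028 has 30 days, need 24
Result: 2028-11-06

2028-11-06


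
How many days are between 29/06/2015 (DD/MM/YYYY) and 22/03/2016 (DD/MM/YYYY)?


Start date: 2015-06-29
End date: 2016-03-22
Jun 2015: +2 days
Jul 2015: +31 days
Aug 2015: +31 days
... (7 more months)
Total: 267 days

267


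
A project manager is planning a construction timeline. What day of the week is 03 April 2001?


Date: 2001-04-03
January 1, 2001 is a Monday
Day of year: 93
Offset from Jan 1: 92 days
92 mod 7 = 1
Result: Tuesday

Tuesday


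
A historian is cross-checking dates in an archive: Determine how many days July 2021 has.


Month: July
Year: 2021
July is a 31-day month
Total: 31 days

31


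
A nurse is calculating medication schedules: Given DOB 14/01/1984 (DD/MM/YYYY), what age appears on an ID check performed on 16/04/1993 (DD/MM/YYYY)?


Birth: 1984-01-14
Reference: 1993-04-16
Year difference: 1993 - 1984 = 9
Has birthday (01-14) occurred by 04-16? Yes
Age in full years: 9

9


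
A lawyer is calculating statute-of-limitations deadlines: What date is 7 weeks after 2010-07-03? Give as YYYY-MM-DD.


Start: 2010-07-03
Weeks to add: 7
Convert to days: 7 x 7 = 49 days
Add 49 days to 2010-07-03
Result: 2010-08-21

2010-08-21


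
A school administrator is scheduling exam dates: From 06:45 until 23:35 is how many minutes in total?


Start time: 06:45 = 405 minutes from midnight
End time: 23:35 = 1415 minutes from midnight
Difference: 1415 - 405 = 1010 minutes
That is 16 hours and 50 minutes

1010


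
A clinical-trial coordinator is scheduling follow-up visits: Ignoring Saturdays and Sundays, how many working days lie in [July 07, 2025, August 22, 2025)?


Start: 2025-07-07 (Monday)
End (exclusive): 2025-08-22 (Friday)
Total calendar days: 46
Full weeks: 46 // 7 = 6 -> 30 weekdays
Remaining 4 days starting on Monday:
  Mon(w), Tue(w), Wed(w), Thu(w) -> 4 weekdays
Total business days: 30 + 4 = 34

34


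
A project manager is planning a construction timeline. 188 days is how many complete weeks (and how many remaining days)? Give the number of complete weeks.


Total days: 188
Days per week: 7
Division: 188 / 7 = 26 remainder 6
Complete weeks: 26
Remaining days: 6

26


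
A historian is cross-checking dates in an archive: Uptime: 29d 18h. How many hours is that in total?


Days: 29
Extra hours: 18
Hours per day: 24
Days to hours: 29 x 24 = 696
Total: 696 + 18 = 714

714


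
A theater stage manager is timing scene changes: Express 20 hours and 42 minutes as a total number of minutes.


Hours: 20
Extra minutes: 42
Minutes per hour: 60
Hours to minutes: 20 x 60 = 1200
Total: 1200 + 42 = 1242

1242


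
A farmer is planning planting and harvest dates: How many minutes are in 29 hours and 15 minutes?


Hours: 29
Minutes: 15
Convert hours to minutes: 29 x 60 = 1740
Add remaining minutes: 1740 + 15 = 1755

1755


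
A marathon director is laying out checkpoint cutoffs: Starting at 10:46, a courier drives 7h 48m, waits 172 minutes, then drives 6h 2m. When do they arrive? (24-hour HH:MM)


Depart: 10:46
Leg 1: +468 min -> 18:34
Layover: +172 min -> 21:26
Leg 2: +362 min -> 03:28
Total travel: 1002 minutes = 16h 42m
Arrival: 03:28

03:28


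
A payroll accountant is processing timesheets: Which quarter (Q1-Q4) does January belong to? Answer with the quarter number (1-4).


Month: January (month 1)
Q1: January-March (months 1-3)
Q2: April-June (months 4-6)
Q3: July-September (months 7-9)
Q4: October-December (months 10-12)
Month 1 falls in Q1

1


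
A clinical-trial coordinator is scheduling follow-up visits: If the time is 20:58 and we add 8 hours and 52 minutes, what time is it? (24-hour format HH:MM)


Start time: 20:58
Adding: 8 hours 52 minutes
Minutes: 58 + 52 = 110
Minute overflow: 110 >= 60, so carry 1 hour, minutes = 50
Hours: 20 + 8 + 1 = 29
Hour wraparound: 29 mod 24 = 5
Result: 05:50

05:50


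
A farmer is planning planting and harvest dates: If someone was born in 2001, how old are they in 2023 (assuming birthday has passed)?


Birth year: 2001
Current year: 2023
Age = current year - birth year
Age = 2023 - 2001 = 22

22


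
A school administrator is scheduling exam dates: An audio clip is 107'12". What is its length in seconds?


Minutes: 107
Seconds: 12
Convert minutes to seconds: 107 x 60 = 6420
Add remaining seconds: 6420 + 12 = 6432

6432


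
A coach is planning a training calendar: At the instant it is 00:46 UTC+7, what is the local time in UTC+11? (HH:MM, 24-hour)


Local time: 00:46 at UTC+7 (offset 7h)
Target zone: UTC+11 (offset 11h)
Difference: 11 - (7) = 4 hours
Calculation: 0 + (4) = 4
Result: 04:46

04:46


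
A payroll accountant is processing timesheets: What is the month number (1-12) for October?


Calendar month order:
9. September
10. October <--
11. November
October is month number 10

10


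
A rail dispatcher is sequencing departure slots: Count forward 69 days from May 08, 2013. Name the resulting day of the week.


Start: 2013-05-08 (Wednesday)
Step 1 - find target date: add 69 days
  2013-05-08 + 69 days = 2013-07-16
Step 2 - day of week:
  69 mod 7 = 6
  Wednesday + 6 days -> Tuesday
Result: Tuesday (2013-07-16)

Tuesday


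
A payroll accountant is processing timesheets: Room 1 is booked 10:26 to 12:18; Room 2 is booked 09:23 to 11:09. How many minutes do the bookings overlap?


Interval A: [626, 738] minutes from midnight
Interval B: [563, 669] minutes from midnight
Overlap start = max(626, 563) = 626
Overlap end = min(738, 669) = 669
Overlap = 669 - 626 = 43 minutes

43


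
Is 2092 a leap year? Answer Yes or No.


Year: 2092
Divisible by 4? 2092 / 4 = 523.0 -> Yes
Divisible by 100? 2092 / 100 = 20.92 -> No
Divisible by 4 but not 100, so it IS a leap year

Yes


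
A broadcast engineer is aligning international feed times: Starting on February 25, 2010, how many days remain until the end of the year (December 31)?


Start: February 25, 2010
End: December 31, 2010
Days left in February: 3
March: 31
April: 30
May: 31
June: 30
... plus remaining months
Sum of remaining months: 306
Total: 3 + 306 = 309

309


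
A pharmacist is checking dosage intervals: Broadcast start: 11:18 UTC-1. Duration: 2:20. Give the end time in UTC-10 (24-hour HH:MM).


Start: 11:18 in UTC-1
Step 1 - add duration:
  minutes: 18 + 20 = 38
  hours: 11 + 2 + 0 = 13
  end in UTC-1: 13:38
Step 2 - convert UTC-1 -> UTC-10:
  offset difference: -10 - (-1) = -9 hours
  13 + (-9) = 4 -> mod 24 = 4
Result: 04:38 in UTC-10

04:38


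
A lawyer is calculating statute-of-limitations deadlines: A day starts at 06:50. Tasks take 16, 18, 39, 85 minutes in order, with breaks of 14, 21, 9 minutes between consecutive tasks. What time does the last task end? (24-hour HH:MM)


Start: 06:50 = 410 min from midnight
  after task 1 (16 min): 07:06
  after break (14 min): 07:20
  after task 2 (18 min): 07:38
  after break (21 min): 07:59
  after task 3 (39 min): 08:38
  after break (9 min): 08:47
  after task 4 (85 min): 10:12
Total elapsed: 202 minutes
End time: 10:12

10:12


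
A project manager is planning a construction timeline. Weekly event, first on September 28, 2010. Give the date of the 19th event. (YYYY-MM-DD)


First occurrence: 2010-09-28 (occurrence 1)
Each occurrence is 7 days after the previous.
Occurrence 19 is 18 weeks after the first.
18 weeks = 126 days
2010-09-28 + 126 days = 2011-02-01

2011-02-01


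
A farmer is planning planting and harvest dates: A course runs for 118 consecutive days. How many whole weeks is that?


Total days: 118
Days per week: 7
Division: 118 / 7 = 16 remainder 6
Complete weeks: 16
Remaining days: 6

16


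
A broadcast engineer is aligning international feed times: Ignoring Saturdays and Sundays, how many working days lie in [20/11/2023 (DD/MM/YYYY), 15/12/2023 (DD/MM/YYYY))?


Start: 2023-11-20 (Monday)
End (exclusive): 2023-12-15 (Friday)
Total calendar days: 25
Full weeks: 25 // 7 = 3 -> 15 weekdays
Remaining 4 days starting on Monday:
  Mon(w), Tue(w), Wed(w), Thu(w) -> 4 weekdays
Total business days: 15 + 4 = 19

19


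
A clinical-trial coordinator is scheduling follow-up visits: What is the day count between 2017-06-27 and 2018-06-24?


Start date: 2017-06-27
End date: 2018-06-24
Jun 2017: +4 days
Jul 2017: +31 days
Aug 2017: +31 days
... (10 more months)
Total: 362 days

362


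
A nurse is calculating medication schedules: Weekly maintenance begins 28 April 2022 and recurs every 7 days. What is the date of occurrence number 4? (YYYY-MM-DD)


First occurrence: 2022-04-28 (occurrence 1)
Each occurrence is 7 days after the previous.
Occurrence 4 is 3 weeks after the first.
3 weeks = 21 days
2022-04-28 + 21 days = 2022-05-19

2022-05-19
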